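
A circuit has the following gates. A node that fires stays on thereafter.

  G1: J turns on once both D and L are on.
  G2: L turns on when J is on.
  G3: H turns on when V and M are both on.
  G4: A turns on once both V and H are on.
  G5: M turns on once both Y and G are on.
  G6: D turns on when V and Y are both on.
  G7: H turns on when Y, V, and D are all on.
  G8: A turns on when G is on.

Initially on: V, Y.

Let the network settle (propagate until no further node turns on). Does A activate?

G6: V and Y on → D on.
G7: Y, V, and D on → H on.
G4: V and H on → A on.

Yes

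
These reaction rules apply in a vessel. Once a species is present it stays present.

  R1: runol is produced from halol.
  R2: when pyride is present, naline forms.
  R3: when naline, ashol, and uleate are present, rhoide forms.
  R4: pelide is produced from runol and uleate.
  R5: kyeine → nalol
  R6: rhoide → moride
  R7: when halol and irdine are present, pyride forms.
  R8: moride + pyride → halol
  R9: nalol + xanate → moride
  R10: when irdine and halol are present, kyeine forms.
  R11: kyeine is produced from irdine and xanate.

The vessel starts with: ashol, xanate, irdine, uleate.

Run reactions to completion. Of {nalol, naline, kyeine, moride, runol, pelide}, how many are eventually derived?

irdine and xanate present → kyeine forms (R11).
kyeine present → nalol forms (R5).
nalol and xanate present → moride forms (R9).
nalol: reached.
naline would need pyride (R2), but pyride never forms.
kyeine: reached.
moride: reached.
runol would need halol (R1), but halol never forms.
pelide would need runol and uleate (R4), but runol never forms.
Reached: nalol, kyeine, and moride — 3 of the 6.

3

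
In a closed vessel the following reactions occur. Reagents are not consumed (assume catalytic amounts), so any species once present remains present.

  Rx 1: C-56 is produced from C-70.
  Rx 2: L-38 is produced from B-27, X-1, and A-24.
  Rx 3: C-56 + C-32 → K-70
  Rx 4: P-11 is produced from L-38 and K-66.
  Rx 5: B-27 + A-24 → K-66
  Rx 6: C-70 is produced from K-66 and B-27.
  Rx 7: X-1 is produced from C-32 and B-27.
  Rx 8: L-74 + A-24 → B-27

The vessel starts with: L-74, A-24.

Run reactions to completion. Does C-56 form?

Yes

L-74 and A-24 present → B-27 forms (Rx 8).
B-27 and A-24 present → K-66 forms (Rx 5).
K-66 and B-27 present → C-70 forms (Rx 6).
C-70 present → C-56 forms (Rx 1).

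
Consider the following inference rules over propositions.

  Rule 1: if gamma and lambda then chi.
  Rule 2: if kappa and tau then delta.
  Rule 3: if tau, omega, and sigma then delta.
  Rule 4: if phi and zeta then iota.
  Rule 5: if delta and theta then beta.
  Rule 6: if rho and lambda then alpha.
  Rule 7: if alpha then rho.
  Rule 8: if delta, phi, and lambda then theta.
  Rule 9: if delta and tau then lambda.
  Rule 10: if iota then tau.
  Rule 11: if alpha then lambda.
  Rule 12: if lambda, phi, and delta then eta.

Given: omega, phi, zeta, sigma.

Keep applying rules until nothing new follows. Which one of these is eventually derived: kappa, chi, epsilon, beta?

phi and zeta hold, so iota follows (Rule 4).
iota holds, so tau follows (Rule 10).
tau, omega, and sigma hold, so delta follows (Rule 3).
From delta and tau, Rule 9 gives lambda.
delta, phi, and lambda hold, so theta follows (Rule 8).
From delta and theta, Rule 5 gives beta.
chi would need gamma and lambda (Rule 1), but gamma is never established. No rule produces epsilon, and it is not given. No rule produces kappa, and it is not given.

beta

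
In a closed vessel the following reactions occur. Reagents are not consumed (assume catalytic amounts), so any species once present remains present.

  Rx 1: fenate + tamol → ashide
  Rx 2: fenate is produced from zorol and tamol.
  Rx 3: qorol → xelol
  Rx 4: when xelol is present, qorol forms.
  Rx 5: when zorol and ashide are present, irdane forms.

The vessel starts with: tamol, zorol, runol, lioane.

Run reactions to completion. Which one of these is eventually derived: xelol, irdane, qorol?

zorol and tamol present → fenate forms (Rx 2).
fenate and tamol present → ashide forms (Rx 1).
zorol and ashide present → irdane forms (Rx 5).
xelol would need qorol (Rx 3), but qorol never forms. qorol would need xelol (Rx 4), but xelol never forms.

irdane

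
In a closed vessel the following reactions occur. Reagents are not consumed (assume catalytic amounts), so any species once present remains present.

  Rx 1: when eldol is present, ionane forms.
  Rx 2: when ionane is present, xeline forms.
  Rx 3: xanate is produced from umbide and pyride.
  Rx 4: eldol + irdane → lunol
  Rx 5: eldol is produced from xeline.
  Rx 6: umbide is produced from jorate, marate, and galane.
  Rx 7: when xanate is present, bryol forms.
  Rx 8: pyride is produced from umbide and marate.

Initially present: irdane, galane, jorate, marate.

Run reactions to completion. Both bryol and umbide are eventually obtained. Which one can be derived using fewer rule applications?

umbide: jorate, marate, and galane present → umbide forms (Rx 6). [1 rule application]
bryol: jorate, marate, and galane present → umbide forms (Rx 6). umbide and marate present → pyride forms (Rx 8). umbide and pyride present → xanate forms (Rx 3). xanate present → bryol forms (Rx 7). [4 rule applications]
umbide needs fewer.

umbide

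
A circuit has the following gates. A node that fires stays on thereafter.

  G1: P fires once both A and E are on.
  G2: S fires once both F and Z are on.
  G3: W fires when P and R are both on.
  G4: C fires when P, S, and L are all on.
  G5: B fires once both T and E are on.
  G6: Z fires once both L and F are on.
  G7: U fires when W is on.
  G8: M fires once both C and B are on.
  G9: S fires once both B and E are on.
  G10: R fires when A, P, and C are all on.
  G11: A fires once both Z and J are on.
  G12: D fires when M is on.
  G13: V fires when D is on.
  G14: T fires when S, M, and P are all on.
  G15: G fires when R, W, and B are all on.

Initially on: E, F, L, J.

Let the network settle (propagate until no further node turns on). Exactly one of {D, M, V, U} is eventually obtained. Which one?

L and F are on, so Z fires (G6).
Z and J are on, so A fires (G11).
G2: F and Z on → S on.
G1: A and E on → P on.
P, S, and L are on, so C fires (G4).
A, P, and C are on, so R fires (G10).
G3: P and R on → W on.
W is on, so U fires (G7).
M would need C and B (G8), but B never turns on. V would need D (G13), but D never turns on. D would need M (G12), but M never turns on.

U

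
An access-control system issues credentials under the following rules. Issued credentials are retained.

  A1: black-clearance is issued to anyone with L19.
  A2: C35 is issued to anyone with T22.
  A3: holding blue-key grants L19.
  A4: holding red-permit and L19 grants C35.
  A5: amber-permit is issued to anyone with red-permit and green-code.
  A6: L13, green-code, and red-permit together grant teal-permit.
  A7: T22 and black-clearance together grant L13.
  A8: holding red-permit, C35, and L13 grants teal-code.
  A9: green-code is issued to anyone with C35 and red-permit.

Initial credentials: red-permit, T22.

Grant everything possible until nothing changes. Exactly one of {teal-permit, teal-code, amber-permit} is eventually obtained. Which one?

Holding T22 grants C35 (A2).
Holding C35 and red-permit grants green-code (A9).
Holding red-permit and green-code grants amber-permit (A5).
teal-permit would need L13, green-code, and red-permit (A6), but L13 is never granted. teal-code would need red-permit, C35, and L13 (A8), but L13 is never granted.

amber-permit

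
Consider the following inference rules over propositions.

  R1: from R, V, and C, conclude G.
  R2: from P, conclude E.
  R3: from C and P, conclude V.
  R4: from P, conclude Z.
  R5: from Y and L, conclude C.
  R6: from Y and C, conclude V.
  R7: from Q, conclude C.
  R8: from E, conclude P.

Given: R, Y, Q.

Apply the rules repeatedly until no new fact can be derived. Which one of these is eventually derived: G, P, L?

G

Q holds, so C follows (R7).
Y and C hold, so V follows (R6).
From R, V, and C, R1 gives G.
No rule produces L, and it is not given. P would need E (R8), but E is never established.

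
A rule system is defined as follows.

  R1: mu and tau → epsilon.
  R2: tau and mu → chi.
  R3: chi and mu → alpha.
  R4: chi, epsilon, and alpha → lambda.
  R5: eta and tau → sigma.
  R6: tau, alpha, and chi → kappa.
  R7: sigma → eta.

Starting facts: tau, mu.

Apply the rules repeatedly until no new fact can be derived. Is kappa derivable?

tau and mu hold, so chi follows (R2).
chi and mu hold, so alpha follows (R3).
tau, alpha, and chi hold, so kappa follows (R6).

Yes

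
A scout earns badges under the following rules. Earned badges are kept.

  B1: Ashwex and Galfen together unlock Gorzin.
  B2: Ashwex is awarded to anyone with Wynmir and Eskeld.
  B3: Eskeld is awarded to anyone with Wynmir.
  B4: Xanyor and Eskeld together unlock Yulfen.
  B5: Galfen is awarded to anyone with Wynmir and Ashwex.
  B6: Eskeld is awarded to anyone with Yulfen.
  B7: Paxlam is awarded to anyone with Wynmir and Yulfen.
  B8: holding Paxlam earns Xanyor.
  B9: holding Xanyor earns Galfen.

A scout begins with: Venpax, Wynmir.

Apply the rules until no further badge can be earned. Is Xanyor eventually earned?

Xanyor would need Paxlam (B8), but Paxlam is never earned.

No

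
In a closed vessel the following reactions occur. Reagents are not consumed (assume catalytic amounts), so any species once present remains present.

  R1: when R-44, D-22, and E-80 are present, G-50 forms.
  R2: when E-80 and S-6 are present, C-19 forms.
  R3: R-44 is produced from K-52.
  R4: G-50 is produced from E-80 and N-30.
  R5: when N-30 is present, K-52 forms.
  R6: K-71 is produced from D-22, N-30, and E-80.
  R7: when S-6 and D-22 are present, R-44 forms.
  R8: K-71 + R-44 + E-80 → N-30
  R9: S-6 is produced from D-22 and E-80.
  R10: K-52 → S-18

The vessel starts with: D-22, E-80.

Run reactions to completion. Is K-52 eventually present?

K-52 would need N-30 (R5), but N-30 never forms.

No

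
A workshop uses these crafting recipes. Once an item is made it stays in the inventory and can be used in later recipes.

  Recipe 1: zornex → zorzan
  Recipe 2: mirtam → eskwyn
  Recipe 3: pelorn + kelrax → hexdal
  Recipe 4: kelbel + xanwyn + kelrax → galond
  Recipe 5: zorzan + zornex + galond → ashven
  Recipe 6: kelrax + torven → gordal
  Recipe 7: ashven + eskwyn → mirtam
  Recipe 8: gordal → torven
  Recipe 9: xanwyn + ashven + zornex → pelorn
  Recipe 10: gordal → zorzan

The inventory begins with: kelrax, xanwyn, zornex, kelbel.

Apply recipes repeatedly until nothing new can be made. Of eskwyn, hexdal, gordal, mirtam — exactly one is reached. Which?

hexdal

Using Recipe 1, zornex makes zorzan.
Using Recipe 4, kelbel, xanwyn, and kelrax make galond.
zorzan + zornex + galond → ashven (Recipe 5).
xanwyn + ashven + zornex → pelorn (Recipe 9).
Using Recipe 3, pelorn and kelrax make hexdal.
gordal would need kelrax and torven (Recipe 6), but torven is never obtained. mirtam would need ashven and eskwyn (Recipe 7), but eskwyn is never obtained. eskwyn would need mirtam (Recipe 2), but mirtam is never obtained.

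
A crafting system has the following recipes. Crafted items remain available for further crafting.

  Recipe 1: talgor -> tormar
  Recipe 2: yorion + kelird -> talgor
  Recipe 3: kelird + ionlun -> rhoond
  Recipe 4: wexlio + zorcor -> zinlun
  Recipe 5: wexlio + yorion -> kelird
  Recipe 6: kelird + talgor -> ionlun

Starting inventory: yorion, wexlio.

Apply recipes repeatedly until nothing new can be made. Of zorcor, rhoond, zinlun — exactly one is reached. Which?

rhoond

Using Recipe 5, wexlio and yorion make kelird.
yorion + kelird -> talgor (Recipe 2).
kelird + talgor -> ionlun (Recipe 6).
kelird + ionlun -> rhoond (Recipe 3).
zinlun would need wexlio and zorcor (Recipe 4), but zorcor is never obtained. No rule produces zorcor, and it is not given.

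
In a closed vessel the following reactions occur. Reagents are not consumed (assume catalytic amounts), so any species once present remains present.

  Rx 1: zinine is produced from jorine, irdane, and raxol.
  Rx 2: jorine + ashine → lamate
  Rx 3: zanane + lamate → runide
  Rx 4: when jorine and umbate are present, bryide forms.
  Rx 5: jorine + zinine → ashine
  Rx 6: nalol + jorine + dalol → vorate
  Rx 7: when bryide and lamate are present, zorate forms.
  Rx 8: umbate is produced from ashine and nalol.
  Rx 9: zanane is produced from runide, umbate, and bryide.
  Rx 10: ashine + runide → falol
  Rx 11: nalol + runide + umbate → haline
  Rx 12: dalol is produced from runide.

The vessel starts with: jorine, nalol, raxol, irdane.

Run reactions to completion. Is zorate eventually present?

Yes

jorine, irdane, and raxol present → zinine forms (Rx 1).
jorine and zinine present → ashine forms (Rx 5).
jorine and ashine present → lamate forms (Rx 2).
ashine and nalol present → umbate forms (Rx 8).
jorine and umbate present → bryide forms (Rx 4).
bryide and lamate present → zorate forms (Rx 7).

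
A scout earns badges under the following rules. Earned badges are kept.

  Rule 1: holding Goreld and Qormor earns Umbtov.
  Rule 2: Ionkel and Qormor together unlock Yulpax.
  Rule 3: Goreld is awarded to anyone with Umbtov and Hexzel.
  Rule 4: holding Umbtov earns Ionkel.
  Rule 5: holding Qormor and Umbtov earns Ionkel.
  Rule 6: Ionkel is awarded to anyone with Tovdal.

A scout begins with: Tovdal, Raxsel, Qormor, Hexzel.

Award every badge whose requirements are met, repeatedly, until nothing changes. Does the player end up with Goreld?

Goreld would need Umbtov and Hexzel (Rule 3), but Umbtov is never earned.

No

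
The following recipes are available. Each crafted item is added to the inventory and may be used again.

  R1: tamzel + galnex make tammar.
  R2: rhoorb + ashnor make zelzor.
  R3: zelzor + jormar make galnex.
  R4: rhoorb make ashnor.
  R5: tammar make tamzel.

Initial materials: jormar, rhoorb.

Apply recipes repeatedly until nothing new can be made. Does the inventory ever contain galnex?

rhoorb → ashnor (R4).
Using R2, rhoorb and ashnor make zelzor.
Using R3, zelzor and jormar make galnex.

Yes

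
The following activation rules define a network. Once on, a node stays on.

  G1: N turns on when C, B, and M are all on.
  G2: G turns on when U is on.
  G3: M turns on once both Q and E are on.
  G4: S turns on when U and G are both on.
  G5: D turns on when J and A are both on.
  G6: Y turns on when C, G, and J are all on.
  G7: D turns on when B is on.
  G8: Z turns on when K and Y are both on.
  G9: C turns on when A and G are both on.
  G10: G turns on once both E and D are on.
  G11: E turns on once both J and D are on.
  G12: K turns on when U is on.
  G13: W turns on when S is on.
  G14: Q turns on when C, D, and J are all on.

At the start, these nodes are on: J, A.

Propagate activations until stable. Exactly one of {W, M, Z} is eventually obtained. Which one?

M

G5: J and A on → D on.
J and D are on, so E turns on (G11).
E and D are on, so G turns on (G10).
G9: A and G on → C on.
C, D, and J are on, so Q turns on (G14).
Q and E are on, so M turns on (G3).
W would need S (G13), but S never turns on. Z would need K and Y (G8), but K never turns on.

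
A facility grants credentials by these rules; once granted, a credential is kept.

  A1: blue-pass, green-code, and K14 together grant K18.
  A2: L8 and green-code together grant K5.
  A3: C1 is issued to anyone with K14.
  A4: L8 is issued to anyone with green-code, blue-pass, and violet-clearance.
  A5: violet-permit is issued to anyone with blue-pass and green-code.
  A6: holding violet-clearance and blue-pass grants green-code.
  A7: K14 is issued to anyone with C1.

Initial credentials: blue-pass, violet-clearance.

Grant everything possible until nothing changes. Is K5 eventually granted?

Holding violet-clearance and blue-pass grants green-code (A6).
Holding green-code, blue-pass, and violet-clearance grants L8 (A4).
Holding L8 and green-code grants K5 (A2).

Yes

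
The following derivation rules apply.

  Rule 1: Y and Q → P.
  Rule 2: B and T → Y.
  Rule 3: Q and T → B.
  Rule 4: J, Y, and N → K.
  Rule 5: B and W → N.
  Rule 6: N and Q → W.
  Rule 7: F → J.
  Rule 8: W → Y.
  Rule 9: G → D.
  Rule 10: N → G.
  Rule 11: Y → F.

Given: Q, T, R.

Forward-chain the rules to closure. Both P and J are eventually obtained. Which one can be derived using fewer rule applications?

P: From Q and T, Rule 3 gives B. From B and T, Rule 2 gives Y. Y and Q hold, so P follows (Rule 1). [3 rule applications]
J: From Q and T, Rule 3 gives B. B and T hold, so Y follows (Rule 2). From Y, Rule 11 gives F. From F, Rule 7 gives J. [4 rule applications]
P needs fewer.

P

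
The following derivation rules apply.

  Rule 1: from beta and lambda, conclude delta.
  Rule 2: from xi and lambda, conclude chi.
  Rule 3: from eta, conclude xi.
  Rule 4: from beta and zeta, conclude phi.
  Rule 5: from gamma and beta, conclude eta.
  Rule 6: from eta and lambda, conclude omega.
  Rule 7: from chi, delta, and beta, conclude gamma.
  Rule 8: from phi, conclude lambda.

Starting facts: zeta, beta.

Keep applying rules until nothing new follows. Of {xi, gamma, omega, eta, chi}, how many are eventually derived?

xi would need eta (Rule 3), but eta is never established.
gamma would need chi, delta, and beta (Rule 7), but chi is never established.
omega would need eta and lambda (Rule 6), but eta is never established.
eta would need gamma and beta (Rule 5), but gamma is never established.
chi would need xi and lambda (Rule 2), but xi is never established.
None of the 5 are reached.

0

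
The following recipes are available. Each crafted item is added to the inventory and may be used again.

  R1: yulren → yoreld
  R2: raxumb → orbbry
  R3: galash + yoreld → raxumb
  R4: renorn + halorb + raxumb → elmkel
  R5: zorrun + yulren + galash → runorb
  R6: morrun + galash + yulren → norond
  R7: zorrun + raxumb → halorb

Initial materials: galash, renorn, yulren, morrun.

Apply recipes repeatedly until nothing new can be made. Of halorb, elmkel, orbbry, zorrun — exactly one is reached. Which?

yulren → yoreld (R1).
galash + yoreld → raxumb (R3).
raxumb → orbbry (R2).
halorb would need zorrun and raxumb (R7), but zorrun is never obtained. No rule produces zorrun, and it is not given. elmkel would need renorn, halorb, and raxumb (R4), but halorb is never obtained.

orbbry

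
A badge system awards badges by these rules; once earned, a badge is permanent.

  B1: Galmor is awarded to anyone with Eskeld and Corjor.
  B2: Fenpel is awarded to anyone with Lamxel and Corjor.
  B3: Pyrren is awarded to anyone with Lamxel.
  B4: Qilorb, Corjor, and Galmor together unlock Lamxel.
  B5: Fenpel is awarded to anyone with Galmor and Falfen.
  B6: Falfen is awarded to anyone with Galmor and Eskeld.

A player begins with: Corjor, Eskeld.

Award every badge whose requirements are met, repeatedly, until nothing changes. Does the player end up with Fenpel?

Yes

With Eskeld and Corjor, Galmor is earned (B1).
With Galmor and Eskeld, Falfen is earned (B6).
With Galmor and Falfen, Fenpel is earned (B5).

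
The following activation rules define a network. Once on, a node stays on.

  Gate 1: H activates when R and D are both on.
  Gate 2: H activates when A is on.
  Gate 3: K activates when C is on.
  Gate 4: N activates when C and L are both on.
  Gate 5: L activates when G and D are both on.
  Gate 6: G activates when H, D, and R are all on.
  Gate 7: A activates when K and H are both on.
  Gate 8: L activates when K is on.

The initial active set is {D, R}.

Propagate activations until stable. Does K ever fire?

K would need C (Gate 3), but C never turns on.

No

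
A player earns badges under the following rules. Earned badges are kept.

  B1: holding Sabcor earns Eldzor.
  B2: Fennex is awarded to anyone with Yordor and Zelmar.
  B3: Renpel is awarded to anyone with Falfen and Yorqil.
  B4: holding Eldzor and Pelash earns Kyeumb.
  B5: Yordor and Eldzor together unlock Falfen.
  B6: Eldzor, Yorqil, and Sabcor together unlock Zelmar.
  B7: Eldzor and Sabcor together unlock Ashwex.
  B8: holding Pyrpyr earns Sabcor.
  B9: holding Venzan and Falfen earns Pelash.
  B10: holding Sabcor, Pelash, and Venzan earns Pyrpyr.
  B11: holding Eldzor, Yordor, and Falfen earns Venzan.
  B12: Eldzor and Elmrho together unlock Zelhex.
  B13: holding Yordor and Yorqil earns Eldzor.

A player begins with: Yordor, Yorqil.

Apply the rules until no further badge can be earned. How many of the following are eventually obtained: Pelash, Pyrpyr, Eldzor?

With Yordor and Yorqil, Eldzor is earned (B13).
With Yordor and Eldzor, Falfen is earned (B5).
With Eldzor, Yordor, and Falfen, Venzan is earned (B11).
With Venzan and Falfen, Pelash is earned (B9).
Pelash: reached.
Pyrpyr would need Sabcor, Pelash, and Venzan (B10), but Sabcor is never earned.
Eldzor: reached.
Reached: Pelash and Eldzor — 2 of the 3.

2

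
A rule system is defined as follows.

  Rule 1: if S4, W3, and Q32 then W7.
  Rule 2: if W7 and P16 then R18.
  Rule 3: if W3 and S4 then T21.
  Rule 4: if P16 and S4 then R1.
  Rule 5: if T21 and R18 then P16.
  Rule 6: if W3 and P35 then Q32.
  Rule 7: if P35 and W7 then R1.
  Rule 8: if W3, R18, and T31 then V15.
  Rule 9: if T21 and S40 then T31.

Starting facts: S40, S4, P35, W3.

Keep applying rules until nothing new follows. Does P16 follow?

P16 would need T21 and R18 (Rule 5), but R18 is never established.

No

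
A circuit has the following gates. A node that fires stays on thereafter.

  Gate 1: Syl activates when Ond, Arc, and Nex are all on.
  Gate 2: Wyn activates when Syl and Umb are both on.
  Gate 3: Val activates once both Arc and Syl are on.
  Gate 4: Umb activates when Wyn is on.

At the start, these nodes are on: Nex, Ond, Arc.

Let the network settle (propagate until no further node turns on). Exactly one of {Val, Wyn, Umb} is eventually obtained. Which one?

Val

Gate 1: Ond, Arc, and Nex on → Syl on.
Arc and Syl are on, so Val activates (Gate 3).
Umb would need Wyn (Gate 4), but Wyn never turns on. Wyn would need Syl and Umb (Gate 2), but Umb never turns on.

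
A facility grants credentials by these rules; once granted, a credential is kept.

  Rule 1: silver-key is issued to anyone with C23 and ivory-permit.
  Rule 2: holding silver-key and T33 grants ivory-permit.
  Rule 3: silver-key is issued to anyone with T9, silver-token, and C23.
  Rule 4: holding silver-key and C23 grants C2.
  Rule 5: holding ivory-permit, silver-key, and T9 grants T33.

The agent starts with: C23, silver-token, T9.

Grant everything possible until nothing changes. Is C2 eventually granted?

Holding T9, silver-token, and C23 grants silver-key (Rule 3).
Holding silver-key and C23 grants C2 (Rule 4).

Yes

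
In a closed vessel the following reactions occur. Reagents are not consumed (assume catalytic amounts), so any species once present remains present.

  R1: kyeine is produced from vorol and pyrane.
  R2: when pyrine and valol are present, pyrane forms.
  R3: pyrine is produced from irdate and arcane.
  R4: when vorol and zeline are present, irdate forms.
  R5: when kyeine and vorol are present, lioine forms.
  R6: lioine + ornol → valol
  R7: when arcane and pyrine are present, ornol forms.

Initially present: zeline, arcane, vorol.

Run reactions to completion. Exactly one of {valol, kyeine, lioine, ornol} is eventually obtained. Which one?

vorol and zeline present → irdate forms (R4).
irdate and arcane present → pyrine forms (R3).
arcane and pyrine present → ornol forms (R7).
kyeine would need vorol and pyrane (R1), but pyrane never forms. valol would need lioine and ornol (R6), but lioine never forms. lioine would need kyeine and vorol (R5), but kyeine never forms.

ornol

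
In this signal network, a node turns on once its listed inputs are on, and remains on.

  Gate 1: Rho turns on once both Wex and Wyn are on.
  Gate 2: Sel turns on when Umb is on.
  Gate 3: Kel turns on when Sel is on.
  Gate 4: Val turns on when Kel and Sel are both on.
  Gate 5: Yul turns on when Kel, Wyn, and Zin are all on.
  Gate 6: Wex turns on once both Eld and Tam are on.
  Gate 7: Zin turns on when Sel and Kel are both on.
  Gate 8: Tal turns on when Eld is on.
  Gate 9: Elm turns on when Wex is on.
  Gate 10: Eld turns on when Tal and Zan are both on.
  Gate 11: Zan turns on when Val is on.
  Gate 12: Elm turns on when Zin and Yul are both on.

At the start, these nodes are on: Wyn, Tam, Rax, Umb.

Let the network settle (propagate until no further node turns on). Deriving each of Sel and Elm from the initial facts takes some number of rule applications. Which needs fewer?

Sel

Sel: Umb is on, so Sel turns on (Gate 2). [1 rule application]
Elm: Umb is on, so Sel turns on (Gate 2). Sel is on, so Kel turns on (Gate 3). Gate 7: Sel and Kel on → Zin on. Gate 5: Kel, Wyn, and Zin on → Yul on. Zin and Yul are on, so Elm turns on (Gate 12). [5 rule applications]
Sel needs fewer.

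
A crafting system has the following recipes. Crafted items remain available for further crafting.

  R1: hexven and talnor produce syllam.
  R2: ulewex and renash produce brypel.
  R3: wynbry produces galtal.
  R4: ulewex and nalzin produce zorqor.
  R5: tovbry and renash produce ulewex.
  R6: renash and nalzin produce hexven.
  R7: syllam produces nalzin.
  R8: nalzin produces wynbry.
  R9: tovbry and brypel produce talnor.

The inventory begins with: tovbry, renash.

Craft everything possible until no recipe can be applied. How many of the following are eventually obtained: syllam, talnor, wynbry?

Using R5, tovbry and renash make ulewex.
Using R2, ulewex and renash make brypel.
tovbry and brypel → talnor (R9).
syllam would need hexven and talnor (R1), but hexven is never obtained.
talnor: reached.
wynbry would need nalzin (R8), but nalzin is never obtained.
Reached: talnor — 1 of the 3.

1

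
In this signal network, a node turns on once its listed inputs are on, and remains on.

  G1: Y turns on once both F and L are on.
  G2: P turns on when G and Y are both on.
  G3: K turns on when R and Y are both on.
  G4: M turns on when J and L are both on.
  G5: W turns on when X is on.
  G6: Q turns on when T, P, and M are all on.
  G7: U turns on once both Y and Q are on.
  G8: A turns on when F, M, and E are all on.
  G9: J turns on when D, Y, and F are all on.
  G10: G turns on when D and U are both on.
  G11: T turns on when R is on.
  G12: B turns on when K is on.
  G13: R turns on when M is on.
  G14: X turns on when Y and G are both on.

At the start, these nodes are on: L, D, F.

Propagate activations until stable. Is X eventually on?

X would need Y and G (G14), but G never turns on.

No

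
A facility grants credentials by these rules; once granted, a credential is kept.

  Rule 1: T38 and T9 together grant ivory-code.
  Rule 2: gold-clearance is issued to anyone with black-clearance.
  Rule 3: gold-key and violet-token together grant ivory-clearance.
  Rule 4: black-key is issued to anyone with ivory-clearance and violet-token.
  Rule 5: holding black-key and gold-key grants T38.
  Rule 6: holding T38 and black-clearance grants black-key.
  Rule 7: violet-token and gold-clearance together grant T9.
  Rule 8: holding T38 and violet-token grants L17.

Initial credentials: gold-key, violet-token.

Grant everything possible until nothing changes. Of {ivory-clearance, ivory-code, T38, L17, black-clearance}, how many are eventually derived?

Holding gold-key and violet-token grants ivory-clearance (Rule 3).
Holding ivory-clearance and violet-token grants black-key (Rule 4).
Holding black-key and gold-key grants T38 (Rule 5).
Holding T38 and violet-token grants L17 (Rule 8).
ivory-clearance: reached.
ivory-code would need T38 and T9 (Rule 1), but T9 is never granted.
T38: reached.
L17: reached.
No rule produces black-clearance, and it is not given.
Reached: ivory-clearance, T38, and L17 — 3 of the 5.

3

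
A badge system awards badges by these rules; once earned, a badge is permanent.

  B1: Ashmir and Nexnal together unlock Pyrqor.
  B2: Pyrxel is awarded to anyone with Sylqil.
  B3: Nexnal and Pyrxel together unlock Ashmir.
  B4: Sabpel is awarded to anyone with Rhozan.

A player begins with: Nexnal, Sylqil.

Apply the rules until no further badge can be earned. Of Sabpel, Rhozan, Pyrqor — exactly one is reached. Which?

With Sylqil, Pyrxel is earned (B2).
With Nexnal and Pyrxel, Ashmir is earned (B3).
With Ashmir and Nexnal, Pyrqor is earned (B1).
Sabpel would need Rhozan (B4), but Rhozan is never earned. No rule produces Rhozan, and it is not given.

Pyrqor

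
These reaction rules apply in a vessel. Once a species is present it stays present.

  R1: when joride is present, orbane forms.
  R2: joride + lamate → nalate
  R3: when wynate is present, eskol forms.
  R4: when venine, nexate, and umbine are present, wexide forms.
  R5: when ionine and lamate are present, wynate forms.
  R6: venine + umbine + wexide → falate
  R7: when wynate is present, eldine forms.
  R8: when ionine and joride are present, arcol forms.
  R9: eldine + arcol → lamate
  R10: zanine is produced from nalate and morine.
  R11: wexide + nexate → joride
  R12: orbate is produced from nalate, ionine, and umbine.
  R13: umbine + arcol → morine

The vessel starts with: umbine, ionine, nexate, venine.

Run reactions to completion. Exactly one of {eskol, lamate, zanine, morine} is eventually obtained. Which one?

morine

venine, nexate, and umbine present → wexide forms (R4).
wexide and nexate present → joride forms (R11).
ionine and joride present → arcol forms (R8).
umbine and arcol present → morine forms (R13).
eskol would need wynate (R3), but wynate never forms. zanine would need nalate and morine (R10), but nalate never forms. lamate would need eldine and arcol (R9), but eldine never forms.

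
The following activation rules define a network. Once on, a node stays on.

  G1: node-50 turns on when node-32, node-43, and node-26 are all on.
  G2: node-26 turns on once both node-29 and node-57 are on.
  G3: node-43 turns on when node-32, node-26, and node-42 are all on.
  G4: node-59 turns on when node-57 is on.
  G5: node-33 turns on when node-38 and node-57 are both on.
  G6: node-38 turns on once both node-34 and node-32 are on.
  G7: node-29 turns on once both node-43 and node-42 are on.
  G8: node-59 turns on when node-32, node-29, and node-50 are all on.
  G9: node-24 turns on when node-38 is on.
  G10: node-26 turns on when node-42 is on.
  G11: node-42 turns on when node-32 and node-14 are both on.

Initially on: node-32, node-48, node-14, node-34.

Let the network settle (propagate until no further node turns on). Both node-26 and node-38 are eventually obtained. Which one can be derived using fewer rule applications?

node-38

node-38: node-34 and node-32 are on, so node-38 turns on (G6). [1 rule application]
node-26: G11: node-32 and node-14 on → node-42 on. node-42 is on, so node-26 turns on (G10). [2 rule applications]
node-38 needs fewer.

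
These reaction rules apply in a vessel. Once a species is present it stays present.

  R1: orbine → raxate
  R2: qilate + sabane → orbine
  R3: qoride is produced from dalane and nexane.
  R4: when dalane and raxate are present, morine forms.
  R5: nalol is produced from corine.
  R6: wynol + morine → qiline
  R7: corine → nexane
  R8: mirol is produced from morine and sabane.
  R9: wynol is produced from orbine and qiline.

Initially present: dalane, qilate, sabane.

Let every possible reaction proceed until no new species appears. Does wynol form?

wynol would need orbine and qiline (R9), but qiline never forms.

No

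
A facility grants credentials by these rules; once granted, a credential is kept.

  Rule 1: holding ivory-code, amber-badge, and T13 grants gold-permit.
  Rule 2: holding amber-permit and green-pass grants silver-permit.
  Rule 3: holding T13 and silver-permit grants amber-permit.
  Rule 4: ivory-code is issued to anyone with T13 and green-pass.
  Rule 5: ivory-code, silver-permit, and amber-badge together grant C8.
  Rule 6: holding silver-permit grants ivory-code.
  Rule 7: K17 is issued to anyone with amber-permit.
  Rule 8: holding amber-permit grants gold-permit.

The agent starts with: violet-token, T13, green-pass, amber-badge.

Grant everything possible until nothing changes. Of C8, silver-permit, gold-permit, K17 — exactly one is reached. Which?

Holding T13 and green-pass grants ivory-code (Rule 4).
Holding ivory-code, amber-badge, and T13 grants gold-permit (Rule 1).
K17 would need amber-permit (Rule 7), but amber-permit is never granted. silver-permit would need amber-permit and green-pass (Rule 2), but amber-permit is never granted. C8 would need ivory-code, silver-permit, and amber-badge (Rule 5), but silver-permit is never granted.

gold-permit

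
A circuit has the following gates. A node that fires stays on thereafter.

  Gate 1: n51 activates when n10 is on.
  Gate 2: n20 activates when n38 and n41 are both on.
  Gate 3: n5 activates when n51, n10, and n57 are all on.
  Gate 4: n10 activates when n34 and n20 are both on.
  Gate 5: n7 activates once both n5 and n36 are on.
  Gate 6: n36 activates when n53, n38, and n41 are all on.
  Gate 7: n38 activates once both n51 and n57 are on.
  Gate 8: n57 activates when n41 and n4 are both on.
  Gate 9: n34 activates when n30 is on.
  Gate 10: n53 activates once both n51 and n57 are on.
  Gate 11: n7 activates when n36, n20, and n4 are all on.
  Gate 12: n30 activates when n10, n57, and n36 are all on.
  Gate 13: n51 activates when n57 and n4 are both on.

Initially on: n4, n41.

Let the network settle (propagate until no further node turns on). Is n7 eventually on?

Gate 8: n41 and n4 on → n57 on.
Gate 13: n57 and n4 on → n51 on.
Gate 10: n51 and n57 on → n53 on.
Gate 7: n51 and n57 on → n38 on.
n38 and n41 are on, so n20 activates (Gate 2).
Gate 6: n53, n38, and n41 on → n36 on.
n36, n20, and n4 are on, so n7 activates (Gate 11).

Yes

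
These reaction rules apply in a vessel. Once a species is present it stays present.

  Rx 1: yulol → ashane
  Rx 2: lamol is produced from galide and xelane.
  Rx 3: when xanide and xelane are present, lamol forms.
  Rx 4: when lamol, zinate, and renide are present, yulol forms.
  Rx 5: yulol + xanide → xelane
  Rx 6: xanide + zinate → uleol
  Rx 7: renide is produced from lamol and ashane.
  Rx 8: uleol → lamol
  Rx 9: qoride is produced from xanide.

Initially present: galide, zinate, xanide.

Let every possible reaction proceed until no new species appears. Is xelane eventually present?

xelane would need yulol and xanide (Rx 5), but yulol never forms.

No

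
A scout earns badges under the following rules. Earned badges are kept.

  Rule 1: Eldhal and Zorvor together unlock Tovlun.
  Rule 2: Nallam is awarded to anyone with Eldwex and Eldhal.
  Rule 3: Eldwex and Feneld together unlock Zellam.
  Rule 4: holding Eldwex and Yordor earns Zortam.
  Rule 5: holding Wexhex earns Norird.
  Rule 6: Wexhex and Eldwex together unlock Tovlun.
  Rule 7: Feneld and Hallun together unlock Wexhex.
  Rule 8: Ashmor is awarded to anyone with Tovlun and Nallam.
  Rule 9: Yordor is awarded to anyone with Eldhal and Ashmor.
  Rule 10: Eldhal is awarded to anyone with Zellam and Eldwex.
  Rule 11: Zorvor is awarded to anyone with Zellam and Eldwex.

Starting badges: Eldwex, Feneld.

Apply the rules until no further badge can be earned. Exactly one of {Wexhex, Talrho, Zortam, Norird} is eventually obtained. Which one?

With Eldwex and Feneld, Zellam is earned (Rule 3).
With Zellam and Eldwex, Zorvor is earned (Rule 11).
With Zellam and Eldwex, Eldhal is earned (Rule 10).
With Eldhal and Zorvor, Tovlun is earned (Rule 1).
With Eldwex and Eldhal, Nallam is earned (Rule 2).
With Tovlun and Nallam, Ashmor is earned (Rule 8).
With Eldhal and Ashmor, Yordor is earned (Rule 9).
With Eldwex and Yordor, Zortam is earned (Rule 4).
Norird would need Wexhex (Rule 5), but Wexhex is never earned. Wexhex would need Feneld and Hallun (Rule 7), but Hallun is never earned. No rule produces Talrho, and it is not given.

Zortam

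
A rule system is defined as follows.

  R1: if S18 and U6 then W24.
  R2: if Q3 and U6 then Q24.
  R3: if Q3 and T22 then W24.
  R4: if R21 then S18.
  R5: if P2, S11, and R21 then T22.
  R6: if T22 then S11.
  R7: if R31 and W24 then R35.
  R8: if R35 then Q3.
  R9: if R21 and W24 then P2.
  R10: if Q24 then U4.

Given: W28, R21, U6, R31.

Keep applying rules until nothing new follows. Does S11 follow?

S11 would need T22 (R6), but T22 is never established.

No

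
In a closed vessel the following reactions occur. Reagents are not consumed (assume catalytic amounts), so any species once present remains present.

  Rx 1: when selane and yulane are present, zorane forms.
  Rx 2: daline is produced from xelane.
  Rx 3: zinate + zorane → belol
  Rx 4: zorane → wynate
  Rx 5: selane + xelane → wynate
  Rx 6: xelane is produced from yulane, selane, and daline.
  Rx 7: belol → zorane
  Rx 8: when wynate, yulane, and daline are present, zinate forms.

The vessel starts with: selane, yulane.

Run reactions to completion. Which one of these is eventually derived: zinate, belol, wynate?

selane and yulane present → zorane forms (Rx 1).
zorane present → wynate forms (Rx 4).
zinate would need wynate, yulane, and daline (Rx 8), but daline never forms. belol would need zinate and zorane (Rx 3), but zinate never forms.

wynate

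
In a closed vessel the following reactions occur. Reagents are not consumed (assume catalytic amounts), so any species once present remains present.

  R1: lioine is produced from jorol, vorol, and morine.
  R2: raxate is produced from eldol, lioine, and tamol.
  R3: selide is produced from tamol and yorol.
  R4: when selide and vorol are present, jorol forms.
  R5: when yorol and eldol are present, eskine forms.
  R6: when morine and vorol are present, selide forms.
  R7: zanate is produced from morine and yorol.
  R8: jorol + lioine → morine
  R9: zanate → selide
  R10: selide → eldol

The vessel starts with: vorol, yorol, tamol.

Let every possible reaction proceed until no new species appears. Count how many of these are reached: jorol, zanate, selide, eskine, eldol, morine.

4

tamol and yorol present → selide forms (R3).
selide and vorol present → jorol forms (R4).
selide present → eldol forms (R10).
yorol and eldol present → eskine forms (R5).
jorol: reached.
zanate would need morine and yorol (R7), but morine never forms.
selide: reached.
eskine: reached.
eldol: reached.
morine would need jorol and lioine (R8), but lioine never forms.
Reached: jorol, selide, eskine, and eldol — 4 of the 6.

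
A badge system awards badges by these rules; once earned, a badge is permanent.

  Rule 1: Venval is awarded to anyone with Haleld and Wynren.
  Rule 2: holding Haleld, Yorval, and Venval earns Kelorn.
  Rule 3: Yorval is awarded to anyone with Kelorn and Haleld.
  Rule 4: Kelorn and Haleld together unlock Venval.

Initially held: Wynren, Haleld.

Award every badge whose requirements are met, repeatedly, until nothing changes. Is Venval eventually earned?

Yes

With Haleld and Wynren, Venval is earned (Rule 1).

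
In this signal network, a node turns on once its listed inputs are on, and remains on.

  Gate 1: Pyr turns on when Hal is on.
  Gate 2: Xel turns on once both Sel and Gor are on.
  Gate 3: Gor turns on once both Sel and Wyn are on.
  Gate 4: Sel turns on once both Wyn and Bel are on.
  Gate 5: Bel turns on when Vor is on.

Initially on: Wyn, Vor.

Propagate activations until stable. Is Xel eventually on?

Vor is on, so Bel turns on (Gate 5).
Wyn and Bel are on, so Sel turns on (Gate 4).
Sel and Wyn are on, so Gor turns on (Gate 3).
Sel and Gor are on, so Xel turns on (Gate 2).

Yes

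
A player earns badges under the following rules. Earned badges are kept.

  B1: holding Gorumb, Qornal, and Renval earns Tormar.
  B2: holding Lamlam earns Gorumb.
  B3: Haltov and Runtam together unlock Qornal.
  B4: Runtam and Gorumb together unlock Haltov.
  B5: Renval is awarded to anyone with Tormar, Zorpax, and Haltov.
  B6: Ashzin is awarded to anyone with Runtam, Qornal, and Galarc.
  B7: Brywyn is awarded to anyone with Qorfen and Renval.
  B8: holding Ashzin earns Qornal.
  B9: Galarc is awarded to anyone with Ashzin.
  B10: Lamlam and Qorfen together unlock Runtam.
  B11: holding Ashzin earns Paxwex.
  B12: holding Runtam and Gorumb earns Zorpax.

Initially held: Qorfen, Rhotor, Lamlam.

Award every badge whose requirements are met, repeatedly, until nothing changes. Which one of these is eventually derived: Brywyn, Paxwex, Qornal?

With Lamlam and Qorfen, Runtam is earned (B10).
With Lamlam, Gorumb is earned (B2).
With Runtam and Gorumb, Haltov is earned (B4).
With Haltov and Runtam, Qornal is earned (B3).
Paxwex would need Ashzin (B11), but Ashzin is never earned. Brywyn would need Qorfen and Renval (B7), but Renval is never earned.

Qornal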